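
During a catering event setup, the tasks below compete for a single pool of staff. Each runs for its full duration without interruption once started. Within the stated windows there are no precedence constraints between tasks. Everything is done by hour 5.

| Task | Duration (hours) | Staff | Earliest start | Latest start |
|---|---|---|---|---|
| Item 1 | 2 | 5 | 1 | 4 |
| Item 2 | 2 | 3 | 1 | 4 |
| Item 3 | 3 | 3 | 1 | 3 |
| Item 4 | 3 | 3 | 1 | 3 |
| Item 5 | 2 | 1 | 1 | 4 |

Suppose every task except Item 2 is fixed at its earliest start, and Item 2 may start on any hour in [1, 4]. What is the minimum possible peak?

12

Item 2@1: h1:15  h2:15  h3:6  h4:0  h5:0 → peak 15
Item 2@2: h1:12  h2:15  h3:9  h4:0  h5:0 → peak 15
Item 2@3: h1:12  h2:12  h3:9  h4:3  h5:0 → peak 12
Item 2@4: h1:12  h2:12  h3:6  h4:3  h5:3 → peak 12
Best is Item 2@3, peak 12.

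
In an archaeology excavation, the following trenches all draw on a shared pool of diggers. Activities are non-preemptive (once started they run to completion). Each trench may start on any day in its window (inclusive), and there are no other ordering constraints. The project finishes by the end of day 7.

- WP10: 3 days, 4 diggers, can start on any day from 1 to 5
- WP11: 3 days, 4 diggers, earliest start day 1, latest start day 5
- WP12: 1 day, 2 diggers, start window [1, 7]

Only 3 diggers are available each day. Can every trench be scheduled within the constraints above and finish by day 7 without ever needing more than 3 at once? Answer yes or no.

no

Total digger-days = 26; over 7 days the average is 26/7 > 3, so some day must exceed 3.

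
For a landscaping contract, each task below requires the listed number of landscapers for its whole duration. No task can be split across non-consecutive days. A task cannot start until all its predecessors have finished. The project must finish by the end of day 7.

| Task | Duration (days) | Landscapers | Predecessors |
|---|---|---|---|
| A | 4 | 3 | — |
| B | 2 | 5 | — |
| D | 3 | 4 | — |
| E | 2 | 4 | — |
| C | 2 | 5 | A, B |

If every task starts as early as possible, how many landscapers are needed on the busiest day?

16

Early-start schedule: A@1, B@1, D@1, E@1, C@5.
Load per day: day 1: 16, day 2: 16, day 3: 7, day 4: 3, day 5: 5, day 6: 5, day 7: 0.
Peak is 16.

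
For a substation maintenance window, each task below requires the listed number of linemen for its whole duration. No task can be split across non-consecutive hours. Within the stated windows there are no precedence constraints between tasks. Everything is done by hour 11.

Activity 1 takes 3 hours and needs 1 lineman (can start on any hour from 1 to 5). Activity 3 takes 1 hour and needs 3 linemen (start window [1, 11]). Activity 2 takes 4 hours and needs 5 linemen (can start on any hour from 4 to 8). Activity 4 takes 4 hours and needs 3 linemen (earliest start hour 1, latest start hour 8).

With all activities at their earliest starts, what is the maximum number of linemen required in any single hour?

Early-start schedule: Activity 1@1, Activity 3@1, Activity 2@4, Activity 4@1.
Load per hour: hour 1: 7, hour 2: 4, hour 3: 4, hour 4: 8, hour 5: 5, hour 6: 5, hour 7: 5, hour 8: 0, hour 9: 0, hour 10: 0, hour 11: 0.
Peak is 8.

8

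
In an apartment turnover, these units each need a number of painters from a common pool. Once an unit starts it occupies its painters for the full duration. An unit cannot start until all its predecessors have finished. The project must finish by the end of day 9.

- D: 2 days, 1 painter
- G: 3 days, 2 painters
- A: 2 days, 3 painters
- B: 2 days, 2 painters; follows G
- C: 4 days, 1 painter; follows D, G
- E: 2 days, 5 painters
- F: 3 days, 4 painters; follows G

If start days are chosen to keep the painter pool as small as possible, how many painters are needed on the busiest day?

6

Early-start (D@1, G@1, A@1, B@4, C@4, E@1, F@4) gives peak 11: d1:11  d2:11  d3:2  d4:7  d5:7  d6:5  d7:1  d8:0  d9:0.
Shift C→6, E→7.
Schedule D@1, G@1, A@1, B@4, C@6, E@7, F@4: d1:6  d2:6  d3:2  d4:6  d5:6  d6:5  d7:6  d8:6  d9:1 — peak 6.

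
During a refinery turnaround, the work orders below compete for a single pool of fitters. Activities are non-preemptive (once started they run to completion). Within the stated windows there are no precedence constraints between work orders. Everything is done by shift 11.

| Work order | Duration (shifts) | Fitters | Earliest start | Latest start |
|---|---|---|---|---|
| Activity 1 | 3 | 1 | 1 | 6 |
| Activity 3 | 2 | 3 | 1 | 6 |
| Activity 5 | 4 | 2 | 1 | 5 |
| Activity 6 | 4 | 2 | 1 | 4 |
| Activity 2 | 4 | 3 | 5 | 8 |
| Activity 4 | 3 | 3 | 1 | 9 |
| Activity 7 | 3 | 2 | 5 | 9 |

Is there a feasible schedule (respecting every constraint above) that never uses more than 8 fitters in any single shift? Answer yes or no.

Schedule Activity 1@1, Activity 3@1, Activity 5@1, Activity 6@3, Activity 2@5, Activity 4@7, Activity 7@9: s1:6  s2:6  s3:5  s4:4  s5:5  s6:5  s7:6  s8:6  s9:5  s10:2  s11:2 — peak 6 ≤ 8.

yes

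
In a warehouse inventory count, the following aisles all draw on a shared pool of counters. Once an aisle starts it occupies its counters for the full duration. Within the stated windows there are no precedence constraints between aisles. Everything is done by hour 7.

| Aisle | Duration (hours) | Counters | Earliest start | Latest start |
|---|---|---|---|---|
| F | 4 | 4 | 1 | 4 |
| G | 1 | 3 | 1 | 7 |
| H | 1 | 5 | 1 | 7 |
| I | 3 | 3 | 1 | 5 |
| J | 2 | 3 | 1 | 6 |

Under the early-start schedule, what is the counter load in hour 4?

At early start, hour 4 has: F.
Demand: 4 = 4.

4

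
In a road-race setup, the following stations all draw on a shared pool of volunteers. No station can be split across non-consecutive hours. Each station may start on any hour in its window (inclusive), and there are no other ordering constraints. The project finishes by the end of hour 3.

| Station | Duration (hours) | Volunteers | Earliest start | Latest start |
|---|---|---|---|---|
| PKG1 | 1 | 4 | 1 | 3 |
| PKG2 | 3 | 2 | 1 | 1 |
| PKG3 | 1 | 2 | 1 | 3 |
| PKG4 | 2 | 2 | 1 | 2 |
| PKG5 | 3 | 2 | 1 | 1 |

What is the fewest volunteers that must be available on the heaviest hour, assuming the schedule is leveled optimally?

Early-start (PKG1@1, PKG2@1, PKG3@1, PKG4@1, PKG5@1) gives peak 12: h1:12  h2:6  h3:4.
Shift PKG3→2, PKG4→2.
Schedule PKG1@1, PKG2@1, PKG3@2, PKG4@2, PKG5@1: h1:8  h2:8  h3:6 — peak 8.
Total volunteer-hours = 22 over 3 hours ⇒ peak ≥ ⌈22/3⌉ = 8, so 8 is optimal.

8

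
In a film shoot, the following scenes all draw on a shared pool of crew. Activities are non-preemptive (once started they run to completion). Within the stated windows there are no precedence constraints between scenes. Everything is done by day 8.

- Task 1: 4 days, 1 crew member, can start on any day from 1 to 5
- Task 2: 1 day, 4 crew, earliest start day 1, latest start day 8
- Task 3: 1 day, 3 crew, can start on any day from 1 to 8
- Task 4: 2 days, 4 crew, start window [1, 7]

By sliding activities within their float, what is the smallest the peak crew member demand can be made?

4

Early-start (Task 1@1, Task 2@1, Task 3@1, Task 4@1) gives peak 12: d1:12  d2:5  d3:1  d4:1  d5:0  d6:0  d7:0  d8:0.
Shift Task 2→5, Task 4→6.
Schedule Task 1@1, Task 2@5, Task 3@1, Task 4@6: d1:4  d2:1  d3:1  d4:1  d5:4  d6:4  d7:4  d8:0 — peak 4.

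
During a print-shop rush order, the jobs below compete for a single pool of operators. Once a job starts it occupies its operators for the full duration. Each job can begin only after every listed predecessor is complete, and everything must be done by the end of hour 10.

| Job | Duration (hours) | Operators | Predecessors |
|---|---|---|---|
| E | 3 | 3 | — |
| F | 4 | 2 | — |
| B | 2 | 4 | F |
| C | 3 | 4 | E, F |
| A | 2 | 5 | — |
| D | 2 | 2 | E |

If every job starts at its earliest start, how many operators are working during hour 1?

At early start, hour 1 has: E, F, A.
Demand: 3 + 2 + 5 = 10.

10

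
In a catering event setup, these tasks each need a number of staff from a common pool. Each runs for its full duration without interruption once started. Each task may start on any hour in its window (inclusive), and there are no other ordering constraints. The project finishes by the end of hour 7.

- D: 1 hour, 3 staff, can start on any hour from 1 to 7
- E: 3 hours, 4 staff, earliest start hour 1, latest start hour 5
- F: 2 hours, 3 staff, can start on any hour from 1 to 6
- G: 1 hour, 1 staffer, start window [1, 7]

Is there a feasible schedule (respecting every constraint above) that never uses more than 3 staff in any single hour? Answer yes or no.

Total staffer-hours = 22; over 7 hours the average is 22/7 > 3, so some hour must exceed 3.

no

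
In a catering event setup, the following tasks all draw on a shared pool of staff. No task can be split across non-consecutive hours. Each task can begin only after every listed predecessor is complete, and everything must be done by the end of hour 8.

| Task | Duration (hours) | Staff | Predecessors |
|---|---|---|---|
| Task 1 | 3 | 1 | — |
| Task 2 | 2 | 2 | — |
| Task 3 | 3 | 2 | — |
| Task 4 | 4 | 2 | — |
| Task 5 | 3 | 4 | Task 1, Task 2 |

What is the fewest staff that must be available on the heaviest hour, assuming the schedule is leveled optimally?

5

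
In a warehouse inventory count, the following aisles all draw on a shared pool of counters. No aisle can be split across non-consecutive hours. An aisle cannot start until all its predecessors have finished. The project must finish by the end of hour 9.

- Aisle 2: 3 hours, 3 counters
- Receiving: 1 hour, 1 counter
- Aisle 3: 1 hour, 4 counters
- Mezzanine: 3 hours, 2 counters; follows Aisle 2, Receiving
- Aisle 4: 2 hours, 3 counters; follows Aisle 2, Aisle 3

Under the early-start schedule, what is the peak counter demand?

Early-start schedule: Aisle 2@1, Receiving@1, Aisle 3@1, Mezzanine@4, Aisle 4@4.
Load per hour: hour 1: 8, hour 2: 3, hour 3: 3, hour 4: 5, hour 5: 5, hour 6: 2, hour 7: 0, hour 8: 0, hour 9: 0.
Peak is 8.

8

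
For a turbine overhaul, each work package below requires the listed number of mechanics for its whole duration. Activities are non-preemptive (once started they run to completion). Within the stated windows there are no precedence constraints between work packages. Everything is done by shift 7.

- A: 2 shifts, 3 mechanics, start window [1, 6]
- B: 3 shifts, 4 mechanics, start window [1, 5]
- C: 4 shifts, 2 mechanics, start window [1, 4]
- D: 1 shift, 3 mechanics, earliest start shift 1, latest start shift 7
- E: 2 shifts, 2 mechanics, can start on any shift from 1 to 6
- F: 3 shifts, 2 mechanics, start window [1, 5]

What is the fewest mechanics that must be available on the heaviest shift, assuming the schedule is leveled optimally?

6

Early-start (A@1, B@1, C@1, D@1, E@1, F@1) gives peak 16: s1:16  s2:13  s3:8  s4:2  s5:0  s6:0  s7:0.
Shift B→5, C→3, E→3, F→2.
Schedule A@1, B@5, C@3, D@1, E@3, F@2: s1:6  s2:5  s3:6  s4:6  s5:6  s6:6  s7:4 — peak 6.
Total mechanic-shifts = 39 over 7 shifts ⇒ peak ≥ ⌈39/7⌉ = 6, so 6 is optimal.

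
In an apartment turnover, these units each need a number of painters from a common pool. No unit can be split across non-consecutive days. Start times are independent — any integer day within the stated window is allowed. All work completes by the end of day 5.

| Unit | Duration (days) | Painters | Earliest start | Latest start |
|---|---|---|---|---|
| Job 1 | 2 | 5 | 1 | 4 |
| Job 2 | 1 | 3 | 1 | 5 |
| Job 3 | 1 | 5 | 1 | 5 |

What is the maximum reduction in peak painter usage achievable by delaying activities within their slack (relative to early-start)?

Early-start peak: d1:13  d2:5  d3:0  d4:0  d5:0 ⇒ 13.
Leveled (Job 1@1, Job 2@3, Job 3@4): d1:5  d2:5  d3:3  d4:5  d5:0 ⇒ 5.
Reduction 13 − 5 = 8.

8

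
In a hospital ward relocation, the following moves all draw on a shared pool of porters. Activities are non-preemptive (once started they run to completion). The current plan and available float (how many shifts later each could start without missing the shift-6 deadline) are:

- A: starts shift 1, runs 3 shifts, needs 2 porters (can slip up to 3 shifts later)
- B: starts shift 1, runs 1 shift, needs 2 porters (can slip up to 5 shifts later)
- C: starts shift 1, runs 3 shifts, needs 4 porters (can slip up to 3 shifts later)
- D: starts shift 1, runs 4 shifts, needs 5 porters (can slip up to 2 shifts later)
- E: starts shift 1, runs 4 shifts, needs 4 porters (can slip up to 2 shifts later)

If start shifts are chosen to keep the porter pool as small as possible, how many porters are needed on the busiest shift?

13

Early-start (A@1, B@1, C@1, D@1, E@1) gives peak 17: s1:17  s2:15  s3:15  s4:9  s5:0  s6:0.
Shift C→4.
Schedule A@1, B@1, C@4, D@1, E@1: s1:13  s2:11  s3:11  s4:13  s5:4  s6:4 — peak 13.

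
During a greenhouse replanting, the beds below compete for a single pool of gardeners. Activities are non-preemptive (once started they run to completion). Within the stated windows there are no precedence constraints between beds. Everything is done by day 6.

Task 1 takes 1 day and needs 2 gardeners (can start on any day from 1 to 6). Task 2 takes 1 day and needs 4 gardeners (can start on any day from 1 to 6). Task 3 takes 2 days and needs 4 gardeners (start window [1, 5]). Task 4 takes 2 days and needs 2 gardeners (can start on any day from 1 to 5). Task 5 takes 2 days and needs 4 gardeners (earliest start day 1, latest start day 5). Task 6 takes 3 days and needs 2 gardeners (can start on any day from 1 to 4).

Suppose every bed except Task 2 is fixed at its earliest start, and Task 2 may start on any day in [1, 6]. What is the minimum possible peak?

Task 2@1: d1:18  d2:12  d3:2  d4:0  d5:0  d6:0 → peak 18
Task 2@2: d1:14  d2:16  d3:2  d4:0  d5:0  d6:0 → peak 16
Task 2@3: d1:14  d2:12  d3:6  d4:0  d5:0  d6:0 → peak 14
Task 2@4: d1:14  d2:12  d3:2  d4:4  d5:0  d6:0 → peak 14
Task 2@5: d1:14  d2:12  d3:2  d4:0  d5:4  d6:0 → peak 14
Task 2@6: d1:14  d2:12  d3:2  d4:0  d5:0  d6:4 → peak 14
Best is Task 2@3, peak 14.

14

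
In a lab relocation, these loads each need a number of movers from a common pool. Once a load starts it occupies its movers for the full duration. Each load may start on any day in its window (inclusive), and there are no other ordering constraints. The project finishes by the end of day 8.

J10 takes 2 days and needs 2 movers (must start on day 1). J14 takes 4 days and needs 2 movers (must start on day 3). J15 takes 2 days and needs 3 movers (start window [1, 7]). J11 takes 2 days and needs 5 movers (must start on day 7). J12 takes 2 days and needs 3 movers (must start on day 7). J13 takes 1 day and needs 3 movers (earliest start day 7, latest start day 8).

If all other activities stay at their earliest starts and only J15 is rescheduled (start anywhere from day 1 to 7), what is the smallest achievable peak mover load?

11

J15@1: d1:5  d2:5  d3:2  d4:2  d5:2  d6:2  d7:11  d8:8 → peak 11
J15@2: d1:2  d2:5  d3:5  d4:2  d5:2  d6:2  d7:11  d8:8 → peak 11
J15@3: d1:2  d2:2  d3:5  d4:5  d5:2  d6:2  d7:11  d8:8 → peak 11
J15@4: d1:2  d2:2  d3:2  d4:5  d5:5  d6:2  d7:11  d8:8 → peak 11
J15@5: d1:2  d2:2  d3:2  d4:2  d5:5  d6:5  d7:11  d8:8 → peak 11
J15@6: d1:2  d2:2  d3:2  d4:2  d5:2  d6:5  d7:14  d8:8 → peak 14
J15@7: d1:2  d2:2  d3:2  d4:2  d5:2  d6:2  d7:14  d8:11 → peak 14
Best is J15@1, peak 11.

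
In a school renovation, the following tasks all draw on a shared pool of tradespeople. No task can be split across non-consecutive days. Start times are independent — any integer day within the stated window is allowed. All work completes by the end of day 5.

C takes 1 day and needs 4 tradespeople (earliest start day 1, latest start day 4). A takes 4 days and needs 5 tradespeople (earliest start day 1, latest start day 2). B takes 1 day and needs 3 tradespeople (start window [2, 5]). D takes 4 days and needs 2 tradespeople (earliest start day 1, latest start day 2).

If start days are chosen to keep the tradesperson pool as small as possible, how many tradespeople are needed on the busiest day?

8

Early-start (C@1, A@1, B@2, D@1) gives peak 11: d1:11  d2:10  d3:7  d4:7  d5:0.
Shift A→2, B→5.
Schedule C@1, A@2, B@5, D@1: d1:6  d2:7  d3:7  d4:7  d5:8 — peak 8.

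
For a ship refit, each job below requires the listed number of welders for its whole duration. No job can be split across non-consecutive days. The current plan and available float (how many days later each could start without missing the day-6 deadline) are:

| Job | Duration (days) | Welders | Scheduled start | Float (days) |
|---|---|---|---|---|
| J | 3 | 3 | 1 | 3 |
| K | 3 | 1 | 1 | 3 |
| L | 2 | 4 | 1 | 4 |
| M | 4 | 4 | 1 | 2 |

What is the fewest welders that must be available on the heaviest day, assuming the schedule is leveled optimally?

Early-start (J@1, K@1, L@1, M@1) gives peak 12: d1:12  d2:12  d3:8  d4:4  d5:0  d6:0.
Shift K→4, M→3.
Schedule J@1, K@4, L@1, M@3: d1:7  d2:7  d3:7  d4:5  d5:5  d6:5 — peak 7.

7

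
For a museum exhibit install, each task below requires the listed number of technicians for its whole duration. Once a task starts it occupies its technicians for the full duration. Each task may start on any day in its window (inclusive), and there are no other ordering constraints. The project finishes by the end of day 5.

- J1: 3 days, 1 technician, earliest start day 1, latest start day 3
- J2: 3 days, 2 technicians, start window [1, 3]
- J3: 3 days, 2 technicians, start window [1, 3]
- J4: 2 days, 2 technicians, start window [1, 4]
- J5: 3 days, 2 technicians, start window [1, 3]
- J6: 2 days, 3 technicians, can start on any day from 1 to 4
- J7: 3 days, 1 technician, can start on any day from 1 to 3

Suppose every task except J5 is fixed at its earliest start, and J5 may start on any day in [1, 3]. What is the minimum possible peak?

J5@1: d1:13  d2:13  d3:8  d4:0  d5:0 → peak 13
J5@2: d1:11  d2:13  d3:8  d4:2  d5:0 → peak 13
J5@3: d1:11  d2:11  d3:8  d4:2  d5:2 → peak 11
Best is J5@3, peak 11.

11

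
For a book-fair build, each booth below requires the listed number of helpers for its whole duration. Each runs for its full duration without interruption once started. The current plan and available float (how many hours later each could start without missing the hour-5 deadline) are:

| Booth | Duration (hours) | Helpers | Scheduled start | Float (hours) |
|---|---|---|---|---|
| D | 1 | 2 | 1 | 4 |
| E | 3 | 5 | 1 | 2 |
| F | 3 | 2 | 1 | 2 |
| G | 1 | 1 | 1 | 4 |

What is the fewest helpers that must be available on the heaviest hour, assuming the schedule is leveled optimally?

7

Early-start (D@1, E@1, F@1, G@1) gives peak 10: h1:10  h2:7  h3:7  h4:0  h5:0.
Shift F→2, G→4.
Schedule D@1, E@1, F@2, G@4: h1:7  h2:7  h3:7  h4:3  h5:0 — peak 7.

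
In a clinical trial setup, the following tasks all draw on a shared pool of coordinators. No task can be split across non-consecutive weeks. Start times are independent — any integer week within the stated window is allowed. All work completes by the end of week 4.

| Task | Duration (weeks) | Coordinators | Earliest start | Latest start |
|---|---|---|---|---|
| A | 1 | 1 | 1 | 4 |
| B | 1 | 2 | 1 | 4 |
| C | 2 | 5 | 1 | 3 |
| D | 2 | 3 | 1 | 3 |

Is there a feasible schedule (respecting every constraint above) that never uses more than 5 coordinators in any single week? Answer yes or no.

yes

Schedule A@1, B@2, C@3, D@1: w1:4  w2:5  w3:5  w4:5 — peak 5 ≤ 5.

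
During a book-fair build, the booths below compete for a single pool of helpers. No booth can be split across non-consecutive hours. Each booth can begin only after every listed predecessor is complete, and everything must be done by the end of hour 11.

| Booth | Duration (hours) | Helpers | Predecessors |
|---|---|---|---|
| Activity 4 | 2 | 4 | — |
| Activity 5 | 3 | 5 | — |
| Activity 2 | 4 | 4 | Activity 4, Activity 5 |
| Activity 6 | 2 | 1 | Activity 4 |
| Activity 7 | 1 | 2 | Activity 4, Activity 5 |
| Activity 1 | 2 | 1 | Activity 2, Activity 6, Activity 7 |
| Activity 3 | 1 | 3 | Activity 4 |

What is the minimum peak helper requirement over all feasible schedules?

6

Early-start (Activity 4@1, Activity 5@1, Activity 2@4, Activity 6@3, Activity 7@4, Activity 1@8, Activity 3@3) gives peak 9: h1:9  h2:9  h3:9  h4:7  h5:4  h6:4  h7:4  h8:1  h9:1  h10:0  h11:0.
Shift Activity 5→3, Activity 2→6, Activity 7→6, Activity 1→10, Activity 3→10.
Schedule Activity 4@1, Activity 5@3, Activity 2@6, Activity 6@3, Activity 7@6, Activity 1@10, Activity 3@10: h1:4  h2:4  h3:6  h4:6  h5:5  h6:6  h7:4  h8:4  h9:4  h10:4  h11:1 — peak 6.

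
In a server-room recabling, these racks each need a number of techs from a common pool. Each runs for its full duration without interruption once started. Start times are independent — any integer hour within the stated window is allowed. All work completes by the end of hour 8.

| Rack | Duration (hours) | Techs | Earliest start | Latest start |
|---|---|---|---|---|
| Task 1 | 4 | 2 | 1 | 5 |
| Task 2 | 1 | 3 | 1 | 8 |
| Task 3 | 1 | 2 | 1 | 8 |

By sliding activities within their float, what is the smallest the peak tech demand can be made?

3

Early-start (Task 1@1, Task 2@1, Task 3@1) gives peak 7: h1:7  h2:2  h3:2  h4:2  h5:0  h6:0  h7:0  h8:0.
Shift Task 2→5, Task 3→6.
Schedule Task 1@1, Task 2@5, Task 3@6: h1:2  h2:2  h3:2  h4:2  h5:3  h6:2  h7:0  h8:0 — peak 3.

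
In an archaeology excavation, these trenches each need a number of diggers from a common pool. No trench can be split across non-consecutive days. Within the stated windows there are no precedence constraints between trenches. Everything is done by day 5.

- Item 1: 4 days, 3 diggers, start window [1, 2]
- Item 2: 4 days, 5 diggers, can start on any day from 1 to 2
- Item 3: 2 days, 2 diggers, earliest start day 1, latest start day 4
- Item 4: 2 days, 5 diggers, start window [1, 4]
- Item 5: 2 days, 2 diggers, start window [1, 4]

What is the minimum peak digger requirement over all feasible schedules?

13

Early-start (Item 1@1, Item 2@1, Item 3@1, Item 4@1, Item 5@1) gives peak 17: d1:17  d2:17  d3:8  d4:8  d5:0.
Shift Item 4→3.
Schedule Item 1@1, Item 2@1, Item 3@1, Item 4@3, Item 5@1: d1:12  d2:12  d3:13  d4:13  d5:0 — peak 13.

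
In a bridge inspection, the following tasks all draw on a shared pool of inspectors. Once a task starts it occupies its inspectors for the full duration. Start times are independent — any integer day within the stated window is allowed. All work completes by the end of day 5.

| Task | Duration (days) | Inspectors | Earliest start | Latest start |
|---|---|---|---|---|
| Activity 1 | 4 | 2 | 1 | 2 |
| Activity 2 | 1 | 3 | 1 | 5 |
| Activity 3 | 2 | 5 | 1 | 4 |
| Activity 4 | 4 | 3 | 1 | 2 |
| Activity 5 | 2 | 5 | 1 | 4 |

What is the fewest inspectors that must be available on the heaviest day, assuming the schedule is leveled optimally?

10

Early-start (Activity 1@1, Activity 2@1, Activity 3@1, Activity 4@1, Activity 5@1) gives peak 18: d1:18  d2:15  d3:5  d4:5  d5:0.
Shift Activity 4→2, Activity 5→3.
Schedule Activity 1@1, Activity 2@1, Activity 3@1, Activity 4@2, Activity 5@3: d1:10  d2:10  d3:10  d4:10  d5:3 — peak 10.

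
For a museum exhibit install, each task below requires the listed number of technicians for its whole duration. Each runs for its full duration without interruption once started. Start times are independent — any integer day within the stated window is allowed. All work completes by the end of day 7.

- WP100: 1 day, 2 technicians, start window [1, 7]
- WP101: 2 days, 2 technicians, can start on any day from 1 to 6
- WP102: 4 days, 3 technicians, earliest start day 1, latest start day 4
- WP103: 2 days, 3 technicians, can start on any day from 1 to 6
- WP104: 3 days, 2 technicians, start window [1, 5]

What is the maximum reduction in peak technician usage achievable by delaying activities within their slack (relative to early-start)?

7

Early-start peak: d1:12  d2:10  d3:5  d4:3  d5:0  d6:0  d7:0 ⇒ 12.
Leveled (WP100@1, WP101@1, WP102@2, WP103@6, WP104@3): d1:4  d2:5  d3:5  d4:5  d5:5  d6:3  d7:3 ⇒ 5.
Reduction 12 − 5 = 7.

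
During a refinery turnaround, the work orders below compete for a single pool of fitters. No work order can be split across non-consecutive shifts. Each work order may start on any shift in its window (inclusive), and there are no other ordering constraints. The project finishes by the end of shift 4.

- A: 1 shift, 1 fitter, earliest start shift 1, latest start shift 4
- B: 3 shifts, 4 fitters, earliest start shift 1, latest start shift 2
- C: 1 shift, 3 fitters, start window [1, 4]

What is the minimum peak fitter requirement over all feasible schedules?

Early-start (A@1, B@1, C@1) gives peak 8: s1:8  s2:4  s3:4  s4:0.
Shift B→2.
Schedule A@1, B@2, C@1: s1:4  s2:4  s3:4  s4:4 — peak 4.
Total fitter-shifts = 16 over 4 shifts ⇒ peak ≥ ⌈16/4⌉ = 4, so 4 is optimal.

4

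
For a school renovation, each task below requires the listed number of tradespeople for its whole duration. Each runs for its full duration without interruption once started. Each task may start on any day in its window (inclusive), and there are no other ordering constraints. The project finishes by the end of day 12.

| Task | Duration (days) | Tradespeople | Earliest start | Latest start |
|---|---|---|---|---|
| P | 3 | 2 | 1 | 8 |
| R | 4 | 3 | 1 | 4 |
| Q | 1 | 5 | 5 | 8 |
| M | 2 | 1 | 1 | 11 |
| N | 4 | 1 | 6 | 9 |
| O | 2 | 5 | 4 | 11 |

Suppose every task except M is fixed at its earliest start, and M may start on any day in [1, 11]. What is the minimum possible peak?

10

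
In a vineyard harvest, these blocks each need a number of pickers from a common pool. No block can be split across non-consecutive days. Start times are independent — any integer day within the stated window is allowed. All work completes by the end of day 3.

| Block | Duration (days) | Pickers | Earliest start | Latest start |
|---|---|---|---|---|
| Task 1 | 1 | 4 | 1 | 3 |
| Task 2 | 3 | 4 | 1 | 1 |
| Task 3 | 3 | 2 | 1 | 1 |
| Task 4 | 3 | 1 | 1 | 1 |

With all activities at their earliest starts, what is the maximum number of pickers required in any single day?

11

Early-start schedule: Task 1@1, Task 2@1, Task 3@1, Task 4@1.
Load per day: day 1: 11, day 2: 7, day 3: 7.
Peak is 11.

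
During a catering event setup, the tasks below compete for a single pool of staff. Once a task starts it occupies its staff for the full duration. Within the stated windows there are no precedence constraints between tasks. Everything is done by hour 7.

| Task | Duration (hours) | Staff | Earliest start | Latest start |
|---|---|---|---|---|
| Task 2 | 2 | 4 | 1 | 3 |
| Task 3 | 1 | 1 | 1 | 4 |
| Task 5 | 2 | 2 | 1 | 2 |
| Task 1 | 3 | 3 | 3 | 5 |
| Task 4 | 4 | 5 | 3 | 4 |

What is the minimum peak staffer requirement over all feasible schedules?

8

Schedule Task 2@1, Task 3@1, Task 5@1, Task 1@3, Task 4@3: h1:7  h2:6  h3:8  h4:8  h5:8  h6:5  h7:0 — peak 8.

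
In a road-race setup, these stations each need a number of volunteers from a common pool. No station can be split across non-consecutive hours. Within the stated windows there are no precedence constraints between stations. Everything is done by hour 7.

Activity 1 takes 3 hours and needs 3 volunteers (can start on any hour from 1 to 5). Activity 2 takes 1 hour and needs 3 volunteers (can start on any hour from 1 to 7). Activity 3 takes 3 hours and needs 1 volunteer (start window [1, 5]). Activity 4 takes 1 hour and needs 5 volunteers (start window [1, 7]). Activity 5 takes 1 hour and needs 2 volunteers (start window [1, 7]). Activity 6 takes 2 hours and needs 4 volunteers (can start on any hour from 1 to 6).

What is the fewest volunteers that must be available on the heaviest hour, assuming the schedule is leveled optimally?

Early-start (Activity 1@1, Activity 2@1, Activity 3@1, Activity 4@1, Activity 5@1, Activity 6@1) gives peak 18: h1:18  h2:8  h3:4  h4:0  h5:0  h6:0  h7:0.
Shift Activity 2→4, Activity 4→5, Activity 5→4, Activity 6→6.
Schedule Activity 1@1, Activity 2@4, Activity 3@1, Activity 4@5, Activity 5@4, Activity 6@6: h1:4  h2:4  h3:4  h4:5  h5:5  h6:4  h7:4 — peak 5.
Total volunteer-hours = 30 over 7 hours ⇒ peak ≥ ⌈30/7⌉ = 5, so 5 is optimal.

5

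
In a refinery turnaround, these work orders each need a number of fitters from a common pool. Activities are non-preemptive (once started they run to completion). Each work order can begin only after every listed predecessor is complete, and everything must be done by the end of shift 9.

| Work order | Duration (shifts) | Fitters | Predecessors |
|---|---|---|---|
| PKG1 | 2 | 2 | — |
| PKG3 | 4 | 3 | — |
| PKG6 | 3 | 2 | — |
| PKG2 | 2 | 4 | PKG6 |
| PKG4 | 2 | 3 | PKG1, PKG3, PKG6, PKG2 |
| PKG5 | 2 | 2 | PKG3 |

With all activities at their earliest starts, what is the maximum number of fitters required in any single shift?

7

Early-start schedule: PKG1@1, PKG3@1, PKG6@1, PKG2@4, PKG4@6, PKG5@5.
Load per shift: shift 1: 7, shift 2: 7, shift 3: 5, shift 4: 7, shift 5: 6, shift 6: 5, shift 7: 3, shift 8: 0, shift 9: 0.
Peak is 7.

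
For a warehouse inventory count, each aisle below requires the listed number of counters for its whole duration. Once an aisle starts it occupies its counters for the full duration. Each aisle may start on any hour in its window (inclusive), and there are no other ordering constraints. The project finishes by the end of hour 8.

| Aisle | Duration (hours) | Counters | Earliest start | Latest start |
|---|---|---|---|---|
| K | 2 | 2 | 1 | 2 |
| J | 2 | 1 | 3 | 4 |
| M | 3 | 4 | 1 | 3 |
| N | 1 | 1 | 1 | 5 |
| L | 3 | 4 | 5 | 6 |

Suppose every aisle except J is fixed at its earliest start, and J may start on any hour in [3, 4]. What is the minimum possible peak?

J@3: h1:7  h2:6  h3:5  h4:1  h5:4  h6:4  h7:4  h8:0 → peak 7
J@4: h1:7  h2:6  h3:4  h4:1  h5:5  h6:4  h7:4  h8:0 → peak 7
Best is J@3, peak 7.

7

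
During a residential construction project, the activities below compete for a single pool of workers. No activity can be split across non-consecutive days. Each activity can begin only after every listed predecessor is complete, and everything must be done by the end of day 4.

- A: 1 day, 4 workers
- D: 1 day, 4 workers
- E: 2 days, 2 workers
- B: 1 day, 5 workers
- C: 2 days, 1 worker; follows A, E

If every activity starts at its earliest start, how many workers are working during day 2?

2

At early start, day 2 has: E.
Demand: 2 = 2.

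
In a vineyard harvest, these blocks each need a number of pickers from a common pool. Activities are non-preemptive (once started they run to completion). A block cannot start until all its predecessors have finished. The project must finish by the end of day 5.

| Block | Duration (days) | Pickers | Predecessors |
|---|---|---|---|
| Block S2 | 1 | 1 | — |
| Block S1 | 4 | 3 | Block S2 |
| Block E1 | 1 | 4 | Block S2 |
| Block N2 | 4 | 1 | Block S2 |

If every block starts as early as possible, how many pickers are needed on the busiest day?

Early-start schedule: Block S2@1, Block S1@2, Block E1@2, Block N2@2.
Load per day: day 1: 1, day 2: 8, day 3: 4, day 4: 4, day 5: 4.
Peak is 8.

8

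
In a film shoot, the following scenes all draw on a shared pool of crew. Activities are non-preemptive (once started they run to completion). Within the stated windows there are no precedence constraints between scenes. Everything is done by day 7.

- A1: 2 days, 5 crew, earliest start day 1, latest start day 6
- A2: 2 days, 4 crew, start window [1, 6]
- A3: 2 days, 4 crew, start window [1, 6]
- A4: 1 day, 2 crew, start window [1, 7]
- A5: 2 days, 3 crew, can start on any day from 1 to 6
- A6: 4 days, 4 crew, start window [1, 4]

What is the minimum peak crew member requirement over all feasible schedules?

8

Early-start (A1@1, A2@1, A3@1, A4@1, A5@1, A6@1) gives peak 22: d1:22  d2:20  d3:4  d4:4  d5:0  d6:0  d7:0.
Shift A2→3, A3→5, A5→2, A6→4.
Schedule A1@1, A2@3, A3@5, A4@1, A5@2, A6@4: d1:7  d2:8  d3:7  d4:8  d5:8  d6:8  d7:4 — peak 8.
Total crew member-days = 50 over 7 days ⇒ peak ≥ ⌈50/7⌉ = 8, so 8 is optimal.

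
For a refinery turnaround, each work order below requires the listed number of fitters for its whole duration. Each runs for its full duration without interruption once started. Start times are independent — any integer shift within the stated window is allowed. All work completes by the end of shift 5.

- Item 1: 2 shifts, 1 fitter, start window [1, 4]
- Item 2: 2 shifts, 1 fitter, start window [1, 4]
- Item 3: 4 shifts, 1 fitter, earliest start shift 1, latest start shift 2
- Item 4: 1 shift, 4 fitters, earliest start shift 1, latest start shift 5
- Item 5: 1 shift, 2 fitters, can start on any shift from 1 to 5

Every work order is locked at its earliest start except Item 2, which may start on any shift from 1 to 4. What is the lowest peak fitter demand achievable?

8

Item 2@1: s1:9  s2:3  s3:1  s4:1  s5:0 → peak 9
Item 2@2: s1:8  s2:3  s3:2  s4:1  s5:0 → peak 8
Item 2@3: s1:8  s2:2  s3:2  s4:2  s5:0 → peak 8
Item 2@4: s1:8  s2:2  s3:1  s4:2  s5:1 → peak 8
Best is Item 2@2, peak 8.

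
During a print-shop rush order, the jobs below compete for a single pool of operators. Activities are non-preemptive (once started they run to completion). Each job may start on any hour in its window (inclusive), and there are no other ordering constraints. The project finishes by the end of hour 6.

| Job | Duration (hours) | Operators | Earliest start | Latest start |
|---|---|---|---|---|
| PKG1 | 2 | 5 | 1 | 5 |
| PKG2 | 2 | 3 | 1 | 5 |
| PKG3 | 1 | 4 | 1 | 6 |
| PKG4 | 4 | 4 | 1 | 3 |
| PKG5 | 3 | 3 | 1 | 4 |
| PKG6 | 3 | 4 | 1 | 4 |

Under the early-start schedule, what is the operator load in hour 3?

11

At early start, hour 3 has: PKG4, PKG5, PKG6.
Demand: 4 + 3 + 4 = 11.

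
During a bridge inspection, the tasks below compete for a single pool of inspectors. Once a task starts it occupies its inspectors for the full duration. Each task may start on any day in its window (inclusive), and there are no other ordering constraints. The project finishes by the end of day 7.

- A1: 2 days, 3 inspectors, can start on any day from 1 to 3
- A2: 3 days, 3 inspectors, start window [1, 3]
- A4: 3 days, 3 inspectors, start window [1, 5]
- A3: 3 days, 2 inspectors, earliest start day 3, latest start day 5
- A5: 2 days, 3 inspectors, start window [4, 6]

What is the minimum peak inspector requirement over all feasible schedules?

Early-start (A1@1, A2@1, A4@1, A3@3, A5@4) gives peak 9: d1:9  d2:9  d3:8  d4:5  d5:5  d6:0  d7:0.
Shift A4→3, A3→4, A5→6.
Schedule A1@1, A2@1, A4@3, A3@4, A5@6: d1:6  d2:6  d3:6  d4:5  d5:5  d6:5  d7:3 — peak 6.
Total inspector-days = 36 over 7 days ⇒ peak ≥ ⌈36/7⌉ = 6, so 6 is optimal.

6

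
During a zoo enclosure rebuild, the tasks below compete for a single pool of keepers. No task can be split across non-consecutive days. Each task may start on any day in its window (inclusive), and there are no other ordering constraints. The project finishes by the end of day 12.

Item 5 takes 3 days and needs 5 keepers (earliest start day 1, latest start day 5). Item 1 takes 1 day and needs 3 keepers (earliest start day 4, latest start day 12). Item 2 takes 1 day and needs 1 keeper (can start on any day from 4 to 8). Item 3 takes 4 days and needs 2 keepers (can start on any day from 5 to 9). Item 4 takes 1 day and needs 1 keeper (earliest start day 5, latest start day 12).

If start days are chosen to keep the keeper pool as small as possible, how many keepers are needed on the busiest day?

5

Schedule Item 5@1, Item 1@4, Item 2@4, Item 3@5, Item 4@5: d1:5  d2:5  d3:5  d4:4  d5:3  d6:2  d7:2  d8:2  d9:0  d10:0  d11:0  d12:0 — peak 5.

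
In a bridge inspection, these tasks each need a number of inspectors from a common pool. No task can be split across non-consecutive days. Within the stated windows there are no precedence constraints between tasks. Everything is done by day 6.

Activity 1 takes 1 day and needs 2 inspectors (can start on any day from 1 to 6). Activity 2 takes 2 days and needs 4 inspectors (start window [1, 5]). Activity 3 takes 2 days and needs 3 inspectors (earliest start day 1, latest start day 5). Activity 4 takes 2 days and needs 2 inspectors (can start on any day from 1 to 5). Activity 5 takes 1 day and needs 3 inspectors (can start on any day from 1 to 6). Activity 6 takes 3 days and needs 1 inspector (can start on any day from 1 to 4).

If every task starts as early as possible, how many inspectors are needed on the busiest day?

15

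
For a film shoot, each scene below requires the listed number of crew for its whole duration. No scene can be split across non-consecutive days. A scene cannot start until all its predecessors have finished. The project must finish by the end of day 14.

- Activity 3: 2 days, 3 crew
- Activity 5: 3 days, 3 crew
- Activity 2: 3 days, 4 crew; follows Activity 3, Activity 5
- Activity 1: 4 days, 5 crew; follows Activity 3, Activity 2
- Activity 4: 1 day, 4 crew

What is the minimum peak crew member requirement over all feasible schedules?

5

Early-start (Activity 3@1, Activity 5@1, Activity 2@4, Activity 1@7, Activity 4@1) gives peak 10: d1:10  d2:6  d3:3  d4:4  d5:4  d6:4  d7:5  d8:5  d9:5  d10:5  d11:0  d12:0  d13:0  d14:0.
Shift Activity 5→3, Activity 2→6, Activity 1→9, Activity 4→13.
Schedule Activity 3@1, Activity 5@3, Activity 2@6, Activity 1@9, Activity 4@13: d1:3  d2:3  d3:3  d4:3  d5:3  d6:4  d7:4  d8:4  d9:5  d10:5  d11:5  d12:5  d13:4  d14:0 — peak 5.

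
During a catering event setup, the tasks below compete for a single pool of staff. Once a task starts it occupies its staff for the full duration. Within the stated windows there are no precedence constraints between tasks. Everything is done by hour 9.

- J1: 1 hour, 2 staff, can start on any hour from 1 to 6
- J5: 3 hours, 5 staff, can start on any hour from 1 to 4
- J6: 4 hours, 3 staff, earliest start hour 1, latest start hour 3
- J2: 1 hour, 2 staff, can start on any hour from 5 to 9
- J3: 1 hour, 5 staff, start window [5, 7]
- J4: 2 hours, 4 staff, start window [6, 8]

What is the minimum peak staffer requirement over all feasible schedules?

Early-start (J1@1, J5@1, J6@1, J2@5, J3@5, J4@6) gives peak 10: h1:10  h2:8  h3:8  h4:3  h5:7  h6:4  h7:4  h8:0  h9:0.
Shift J6→2, J3→6, J4→7.
Schedule J1@1, J5@1, J6@2, J2@5, J3@6, J4@7: h1:7  h2:8  h3:8  h4:3  h5:5  h6:5  h7:4  h8:4  h9:0 — peak 8.

8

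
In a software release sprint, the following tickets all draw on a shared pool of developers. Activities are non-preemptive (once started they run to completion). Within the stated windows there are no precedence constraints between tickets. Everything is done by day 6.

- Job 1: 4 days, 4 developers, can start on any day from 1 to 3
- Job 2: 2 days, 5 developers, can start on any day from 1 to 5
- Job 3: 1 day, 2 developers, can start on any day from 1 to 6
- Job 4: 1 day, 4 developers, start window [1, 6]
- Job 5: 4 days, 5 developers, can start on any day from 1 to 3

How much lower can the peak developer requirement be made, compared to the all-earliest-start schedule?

Early-start peak: d1:20  d2:14  d3:9  d4:9  d5:0  d6:0 ⇒ 20.
Leveled (Job 1@1, Job 2@1, Job 3@5, Job 4@6, Job 5@3): d1:9  d2:9  d3:9  d4:9  d5:7  d6:9 ⇒ 9.
Reduction 20 − 9 = 11.

11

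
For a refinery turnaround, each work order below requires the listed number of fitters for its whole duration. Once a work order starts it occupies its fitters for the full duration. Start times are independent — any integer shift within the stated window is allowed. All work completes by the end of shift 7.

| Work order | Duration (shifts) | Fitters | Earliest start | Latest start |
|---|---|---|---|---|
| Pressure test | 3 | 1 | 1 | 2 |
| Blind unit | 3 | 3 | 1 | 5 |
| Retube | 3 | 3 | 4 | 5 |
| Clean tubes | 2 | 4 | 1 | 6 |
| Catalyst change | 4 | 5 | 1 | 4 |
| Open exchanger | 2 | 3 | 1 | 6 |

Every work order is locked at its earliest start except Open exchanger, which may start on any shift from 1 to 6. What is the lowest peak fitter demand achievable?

13

Open exchanger@1: s1:16  s2:16  s3:9  s4:8  s5:3  s6:3  s7:0 → peak 16
Open exchanger@2: s1:13  s2:16  s3:12  s4:8  s5:3  s6:3  s7:0 → peak 16
Open exchanger@3: s1:13  s2:13  s3:12  s4:11  s5:3  s6:3  s7:0 → peak 13
Open exchanger@4: s1:13  s2:13  s3:9  s4:11  s5:6  s6:3  s7:0 → peak 13
Open exchanger@5: s1:13  s2:13  s3:9  s4:8  s5:6  s6:6  s7:0 → peak 13
Open exchanger@6: s1:13  s2:13  s3:9  s4:8  s5:3  s6:6  s7:3 → peak 13
Best is Open exchanger@3, peak 13.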